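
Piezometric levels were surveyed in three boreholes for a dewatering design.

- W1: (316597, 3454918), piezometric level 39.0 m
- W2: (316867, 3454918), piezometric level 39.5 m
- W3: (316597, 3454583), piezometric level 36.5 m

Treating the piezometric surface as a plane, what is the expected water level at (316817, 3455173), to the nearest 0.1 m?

∂h/∂x = (39.5 − 39.0) / (316867 − 316597) = +0.001852
∂h/∂y = (36.5 − 39.0) / (3454583 − 3454918) = +0.007463
h(316817, 3455173) = 39.0 + (+0.001852)·(220) + (+0.007463)·(255) = 39.0 +0.407 +1.903 = 41.310 m.

41.3 m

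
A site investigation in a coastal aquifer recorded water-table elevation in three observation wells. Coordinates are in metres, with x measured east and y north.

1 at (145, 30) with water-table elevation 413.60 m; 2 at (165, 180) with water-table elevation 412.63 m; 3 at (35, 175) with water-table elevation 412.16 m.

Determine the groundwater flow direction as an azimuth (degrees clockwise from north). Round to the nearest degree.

Taking 1 as reference: 2−1 = (20, 150, -0.97); 3−1 = (-110, 145, -1.44).
Determinant of the coordinate differences = 20·145 − (-110)·150 = 19400.
∂h/∂x = [(-0.97)·145 − (-1.44)·150] / 19400 = +0.003884
∂h/∂y = [20·(-1.44) − (-110)·(-0.97)] / 19400 = -0.006985
Flow direction (−∇h) has components (-0.003884 E, +0.006985 N).
Azimuth = atan2(E, N) = atan2(-0.003884, +0.006985) = 330.9° ≈ 331°.

331°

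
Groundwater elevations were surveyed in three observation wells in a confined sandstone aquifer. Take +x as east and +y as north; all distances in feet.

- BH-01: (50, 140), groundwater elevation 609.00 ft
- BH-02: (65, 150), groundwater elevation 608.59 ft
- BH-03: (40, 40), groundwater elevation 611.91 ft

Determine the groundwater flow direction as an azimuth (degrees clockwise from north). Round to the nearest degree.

017°

Differences from BH-01: to BH-02 (Δx, Δy, Δh) = (15, 10, -0.41); to BH-03 = (-10, -100, +2.91).
Determinant of the coordinate differences = 15·(-100) − (-10)·10 = -1400.
∂h/∂x = [(-0.41)·(-100) − (+2.91)·10] / -1400 = -0.008500
∂h/∂y = [15·(+2.91) − (-10)·(-0.41)] / -1400 = -0.02825
Flow direction (−∇h) has components (+0.008500 E, +0.02825 N).
Azimuth = atan2(E, N) = atan2(+0.008500, +0.02825) = 16.7° ≈ 017°.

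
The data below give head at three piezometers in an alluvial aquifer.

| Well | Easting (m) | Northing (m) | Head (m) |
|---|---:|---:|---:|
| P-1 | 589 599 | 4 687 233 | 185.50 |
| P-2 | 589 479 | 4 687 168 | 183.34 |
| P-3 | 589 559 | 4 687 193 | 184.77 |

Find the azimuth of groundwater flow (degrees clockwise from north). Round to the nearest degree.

With h = a·x + b·y + c and P-1 as origin, the differences give:
  (-120)·a + (-65)·b = -2.16
  (-40)·a + (-40)·b = -0.73
Eliminate b (×(-40) and ×(-65), subtract): 2200·a = 38.950 → a = ∂h/∂x = +0.01770
Back-substitute: b = ∂h/∂y = +0.0005455.
Flow direction (−∇h) has components (-0.01770 E, -0.0005455 N).
Azimuth = atan2(E, N) = atan2(-0.01770, -0.0005455) = 268.2° ≈ 268°.

268°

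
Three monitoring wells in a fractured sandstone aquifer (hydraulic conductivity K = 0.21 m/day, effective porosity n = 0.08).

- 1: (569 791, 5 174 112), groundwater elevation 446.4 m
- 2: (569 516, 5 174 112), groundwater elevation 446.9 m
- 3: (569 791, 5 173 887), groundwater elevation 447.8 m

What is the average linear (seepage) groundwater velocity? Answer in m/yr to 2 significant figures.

6.2 m/yr

∂h/∂x = (446.9 − 446.4) / (569516 − 569791) = -0.001818
∂h/∂y = (447.8 − 446.4) / (5173887 − 5174112) = -0.006222
|∇h| = √(-0.001818² + -0.006222²) = 0.006482
Seepage velocity v = K·i/n = 0.21 × 0.006482 / 0.08 = 0.01702 m/day = 6.217 m/yr.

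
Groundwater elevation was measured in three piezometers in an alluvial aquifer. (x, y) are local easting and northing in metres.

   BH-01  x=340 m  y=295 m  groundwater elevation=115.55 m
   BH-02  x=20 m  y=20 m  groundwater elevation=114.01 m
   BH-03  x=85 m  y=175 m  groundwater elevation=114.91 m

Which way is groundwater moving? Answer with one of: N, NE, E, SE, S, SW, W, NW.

Three-point gradient (reference BH-01): Δ to BH-02 = (-320, -275, -1.54), Δ to BH-03 = (-255, -120, -0.64).
∂h/∂x = -0.0002774, ∂h/∂y = +0.005923 (det = -31725).
Flow = −∇h = (+0.0002774 east, -0.005923 north), which points south.

S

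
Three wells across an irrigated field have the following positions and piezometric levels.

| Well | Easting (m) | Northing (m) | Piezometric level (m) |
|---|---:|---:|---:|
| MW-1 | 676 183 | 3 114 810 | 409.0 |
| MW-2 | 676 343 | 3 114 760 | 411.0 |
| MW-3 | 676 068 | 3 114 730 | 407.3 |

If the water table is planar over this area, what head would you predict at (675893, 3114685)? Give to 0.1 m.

404.9 m

With h = a·x + b·y + c and MW-1 as origin, the differences give:
  160·a + (-50)·b = +2.0
  (-115)·a + (-80)·b = -1.7
Eliminate b (×(-80) and ×(-50), subtract): -18550·a = -245.00 → a = ∂h/∂x = +0.01321
Back-substitute: b = ∂h/∂y = +0.002264.
h(675893, 3114685) = 409.0 + (+0.01321)·(-290) + (+0.002264)·(-125) = 409.0 -3.830 -0.283 = 404.887 m.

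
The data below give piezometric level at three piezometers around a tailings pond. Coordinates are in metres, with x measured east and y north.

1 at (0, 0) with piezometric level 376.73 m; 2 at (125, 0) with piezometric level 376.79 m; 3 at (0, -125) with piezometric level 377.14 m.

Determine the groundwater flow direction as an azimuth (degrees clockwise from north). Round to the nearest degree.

∂h/∂x = (376.79 − 376.73) / (125 − 0) = +0.0004800
∂h/∂y = (377.14 − 376.73) / (-125 − 0) = -0.003280
Flow direction (−∇h) has components (-0.0004800 E, +0.003280 N).
Azimuth = atan2(E, N) = atan2(-0.0004800, +0.003280) = 351.7° ≈ 352°.

352°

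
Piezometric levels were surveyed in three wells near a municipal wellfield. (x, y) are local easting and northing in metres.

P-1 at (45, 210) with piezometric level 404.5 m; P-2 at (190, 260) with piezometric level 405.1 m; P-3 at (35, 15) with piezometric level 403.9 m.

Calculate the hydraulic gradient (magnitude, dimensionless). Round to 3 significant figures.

With h = a·x + b·y + c and P-1 as origin, the differences give:
  145·a + 50·b = +0.6
  (-10)·a + (-195)·b = -0.6
Eliminate b (×(-195) and ×50, subtract): -27775·a = -87.00 → a = ∂h/∂x = +0.003132
Back-substitute: b = ∂h/∂y = +0.002916.
|∇h| = √(0.003132² + 0.002916²) = 0.004279

0.00428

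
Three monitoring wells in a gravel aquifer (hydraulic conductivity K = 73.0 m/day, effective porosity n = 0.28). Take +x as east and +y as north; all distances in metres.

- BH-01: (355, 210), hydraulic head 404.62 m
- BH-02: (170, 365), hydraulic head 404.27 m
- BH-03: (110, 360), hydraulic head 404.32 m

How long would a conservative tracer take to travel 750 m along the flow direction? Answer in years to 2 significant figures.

Differences from BH-01: to BH-02 (Δx, Δy, Δh) = (-185, 155, -0.35); to BH-03 = (-245, 150, -0.30).
Solve a·Δx + b·Δy = Δh: det = (-185)·150 − (-245)·155 = 10225.
∂h/∂x = [(-0.35)·150 − (-0.30)·155] / 10225 = -0.0005868
∂h/∂y = [(-185)·(-0.30) − (-245)·(-0.35)] / 10225 = -0.002958
|∇h| = √(-0.0005868² + -0.002958²) = 0.003016
Seepage velocity v = K·i/n = 73.0 × 0.003016 / 0.28 = 0.7863 m/day.
t = 750 / 0.7863 = 953.8 days = 2.61 years.

2.6 years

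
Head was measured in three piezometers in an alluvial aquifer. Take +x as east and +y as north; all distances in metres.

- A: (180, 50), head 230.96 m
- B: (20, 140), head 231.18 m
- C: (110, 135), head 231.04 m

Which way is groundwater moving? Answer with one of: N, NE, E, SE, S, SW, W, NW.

E

Differences from A: to B (Δx, Δy, Δh) = (-160, 90, +0.22); to C = (-70, 85, +0.08).
Solve a·Δx + b·Δy = Δh: det = (-160)·85 − (-70)·90 = -7300.
∂h/∂x = [(+0.22)·85 − (+0.08)·90] / -7300 = -0.001575
∂h/∂y = [(-160)·(+0.08) − (-70)·(+0.22)] / -7300 = -0.0003562
Flow = −∇h = (+0.001575 east, +0.0003562 north), which points east.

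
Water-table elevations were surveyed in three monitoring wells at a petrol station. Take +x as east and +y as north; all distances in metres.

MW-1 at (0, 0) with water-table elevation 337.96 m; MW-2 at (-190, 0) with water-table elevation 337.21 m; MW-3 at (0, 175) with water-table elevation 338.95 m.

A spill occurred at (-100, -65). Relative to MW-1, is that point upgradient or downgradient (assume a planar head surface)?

downgradient

∂h/∂x = (337.21 − 337.96) / (-190 − 0) = +0.003947
∂h/∂y = (338.95 − 337.96) / (175 − 0) = +0.005657
Head at (-100, -65) = 337.96 + (+0.003947)·(-100) + (+0.005657)·(-65) = 337.20 m.
That is lower than the 337.96 m at MW-1, so the point is downgradient.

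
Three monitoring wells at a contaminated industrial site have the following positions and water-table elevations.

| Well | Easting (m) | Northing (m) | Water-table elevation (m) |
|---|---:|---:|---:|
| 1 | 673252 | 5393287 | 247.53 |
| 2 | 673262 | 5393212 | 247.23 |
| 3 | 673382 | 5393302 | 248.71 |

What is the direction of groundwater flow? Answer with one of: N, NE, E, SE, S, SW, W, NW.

With h = a·x + b·y + c and 1 as origin, the differences give:
  10·a + (-75)·b = -0.30
  130·a + 15·b = +1.18
Eliminate b (×15 and ×(-75), subtract): 9900·a = 84.000 → a = ∂h/∂x = +0.008485
Back-substitute: b = ∂h/∂y = +0.005131.
Flow = −∇h = (-0.008485 east, -0.005131 north), which points southwest.

SW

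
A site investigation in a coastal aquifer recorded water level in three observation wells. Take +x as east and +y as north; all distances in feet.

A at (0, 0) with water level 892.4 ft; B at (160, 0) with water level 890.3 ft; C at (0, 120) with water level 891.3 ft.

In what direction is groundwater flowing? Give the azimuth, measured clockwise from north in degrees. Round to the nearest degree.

055°

∂h/∂x = (890.3 − 892.4) / (160 − 0) = -0.01313
∂h/∂y = (891.3 − 892.4) / (120 − 0) = -0.009167
Flow direction (−∇h) has components (+0.01313 E, +0.009167 N).
Azimuth = atan2(E, N) = atan2(+0.01313, +0.009167) = 55.1° ≈ 055°.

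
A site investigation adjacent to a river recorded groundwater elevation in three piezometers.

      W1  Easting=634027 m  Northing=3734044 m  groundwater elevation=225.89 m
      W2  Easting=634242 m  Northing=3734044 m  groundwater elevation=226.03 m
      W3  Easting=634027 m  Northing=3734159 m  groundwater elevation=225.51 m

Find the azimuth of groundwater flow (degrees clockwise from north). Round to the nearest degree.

∂h/∂x = (226.03 − 225.89) / (634242 − 634027) = +0.0006512
∂h/∂y = (225.51 − 225.89) / (3734159 − 3734044) = -0.003304
Flow direction (−∇h) has components (-0.0006512 E, +0.003304 N).
Azimuth = atan2(E, N) = atan2(-0.0006512, +0.003304) = 348.9° ≈ 349°.

349°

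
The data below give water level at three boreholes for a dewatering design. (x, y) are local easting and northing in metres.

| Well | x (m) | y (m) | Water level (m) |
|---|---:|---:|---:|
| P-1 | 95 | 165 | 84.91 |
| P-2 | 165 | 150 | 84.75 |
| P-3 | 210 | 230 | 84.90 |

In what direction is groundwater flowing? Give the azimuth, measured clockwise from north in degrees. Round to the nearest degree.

Differences from P-1: to P-2 (Δx, Δy, Δh) = (70, -15, -0.16); to P-3 = (115, 65, -0.01).
Determinant of the coordinate differences = 70·65 − 115·(-15) = 6275.
∂h/∂x = [(-0.16)·65 − (-0.01)·(-15)] / 6275 = -0.001681
∂h/∂y = [70·(-0.01) − 115·(-0.16)] / 6275 = +0.002821
Flow direction (−∇h) has components (+0.001681 E, -0.002821 N).
Azimuth = atan2(E, N) = atan2(+0.001681, -0.002821) = 149.2° ≈ 149°.

149°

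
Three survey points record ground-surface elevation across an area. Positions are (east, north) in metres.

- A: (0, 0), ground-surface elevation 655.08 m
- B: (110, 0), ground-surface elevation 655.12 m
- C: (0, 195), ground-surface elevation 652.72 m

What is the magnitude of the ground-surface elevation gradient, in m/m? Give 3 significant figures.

∂z/∂x = (655.12 − 655.08) / (110 − 0) = +0.0003636
∂z/∂y = (652.72 − 655.08) / (195 − 0) = -0.01210
|∇f| = √(0.0003636² + -0.01210²) = 0.01211 m/m

0.0121 m/m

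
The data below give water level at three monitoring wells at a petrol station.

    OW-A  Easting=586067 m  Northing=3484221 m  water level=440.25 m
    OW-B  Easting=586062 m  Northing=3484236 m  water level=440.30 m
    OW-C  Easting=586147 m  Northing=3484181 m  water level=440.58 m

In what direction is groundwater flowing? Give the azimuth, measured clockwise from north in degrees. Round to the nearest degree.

231°

Three-point gradient (reference OW-A): Δ to OW-B = (-5, 15, +0.05), Δ to OW-C = (80, -40, +0.33).
∂h/∂x = +0.006950, ∂h/∂y = +0.005650 (det = -1000).
Flow direction (−∇h) has components (-0.006950 E, -0.005650 N).
Azimuth = atan2(E, N) = atan2(-0.006950, -0.005650) = 230.9° ≈ 231°.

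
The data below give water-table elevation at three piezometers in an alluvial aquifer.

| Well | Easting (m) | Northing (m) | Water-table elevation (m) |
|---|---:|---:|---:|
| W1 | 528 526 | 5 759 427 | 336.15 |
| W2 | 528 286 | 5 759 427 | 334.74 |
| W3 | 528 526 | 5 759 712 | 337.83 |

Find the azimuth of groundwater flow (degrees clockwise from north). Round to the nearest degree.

225°

∂h/∂x = (334.74 − 336.15) / (528286 − 528526) = +0.005875
∂h/∂y = (337.83 − 336.15) / (5759712 − 5759427) = +0.005895
Flow direction (−∇h) has components (-0.005875 E, -0.005895 N).
Azimuth = atan2(E, N) = atan2(-0.005875, -0.005895) = 224.9° ≈ 225°.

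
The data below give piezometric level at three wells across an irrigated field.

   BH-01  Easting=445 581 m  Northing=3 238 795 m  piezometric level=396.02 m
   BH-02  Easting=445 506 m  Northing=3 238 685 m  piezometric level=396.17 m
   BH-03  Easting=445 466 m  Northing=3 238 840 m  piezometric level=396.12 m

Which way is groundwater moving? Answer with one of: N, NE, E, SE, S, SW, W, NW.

NE

Taking BH-01 as reference: BH-02−BH-01 = (-75, -110, +0.15); BH-03−BH-01 = (-115, 45, +0.10).
Determinant of the coordinate differences = (-75)·45 − (-115)·(-110) = -16025.
∂h/∂x = [(+0.15)·45 − (+0.10)·(-110)] / -16025 = -0.001108
∂h/∂y = [(-75)·(+0.10) − (-115)·(+0.15)] / -16025 = -0.0006084
Flow = −∇h = (+0.001108 east, +0.0006084 north), which points northeast.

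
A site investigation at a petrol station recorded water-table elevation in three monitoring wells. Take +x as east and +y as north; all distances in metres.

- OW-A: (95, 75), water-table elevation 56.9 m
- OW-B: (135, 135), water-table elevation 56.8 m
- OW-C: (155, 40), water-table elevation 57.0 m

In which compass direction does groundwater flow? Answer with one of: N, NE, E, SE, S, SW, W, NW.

Three-point gradient (reference OW-A): Δ to OW-B = (40, 60, -0.1), Δ to OW-C = (60, -35, +0.1).
∂h/∂x = +0.0005000, ∂h/∂y = -0.002000 (det = -5000).
Flow = −∇h = (-0.0005000 east, +0.002000 north), which points north.

N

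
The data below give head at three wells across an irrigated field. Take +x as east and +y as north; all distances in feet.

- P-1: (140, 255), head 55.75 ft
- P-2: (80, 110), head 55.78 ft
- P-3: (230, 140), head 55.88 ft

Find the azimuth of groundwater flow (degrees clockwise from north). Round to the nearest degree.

Taking P-1 as reference: P-2−P-1 = (-60, -145, +0.03); P-3−P-1 = (90, -115, +0.13).
Determinant of the coordinate differences = (-60)·(-115) − 90·(-145) = 19950.
∂h/∂x = [(+0.03)·(-115) − (+0.13)·(-145)] / 19950 = +0.0007719
∂h/∂y = [(-60)·(+0.13) − 90·(+0.03)] / 19950 = -0.0005263
Flow direction (−∇h) has components (-0.0007719 E, +0.0005263 N).
Azimuth = atan2(E, N) = atan2(-0.0007719, +0.0005263) = 304.3° ≈ 304°.

304°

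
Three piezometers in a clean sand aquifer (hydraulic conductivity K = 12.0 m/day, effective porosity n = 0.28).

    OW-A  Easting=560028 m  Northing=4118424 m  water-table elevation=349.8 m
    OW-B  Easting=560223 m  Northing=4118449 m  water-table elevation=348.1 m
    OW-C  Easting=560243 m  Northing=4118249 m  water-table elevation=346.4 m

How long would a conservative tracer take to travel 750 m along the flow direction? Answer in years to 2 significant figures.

3.9 years

Taking OW-A as reference: OW-B−OW-A = (195, 25, -1.7); OW-C−OW-A = (215, -175, -3.4).
Solve a·Δx + b·Δy = Δh: det = 195·(-175) − 215·25 = -39500.
∂h/∂x = [(-1.7)·(-175) − (-3.4)·25] / -39500 = -0.009684
∂h/∂y = [195·(-3.4) − 215·(-1.7)] / -39500 = +0.007532
|∇h| = √(-0.009684² + 0.007532²) = 0.01227
Seepage velocity v = K·i/n = 12.0 × 0.01227 / 0.28 = 0.5259 m/day.
t = 750 / 0.5259 = 1426 days = 3.9 years.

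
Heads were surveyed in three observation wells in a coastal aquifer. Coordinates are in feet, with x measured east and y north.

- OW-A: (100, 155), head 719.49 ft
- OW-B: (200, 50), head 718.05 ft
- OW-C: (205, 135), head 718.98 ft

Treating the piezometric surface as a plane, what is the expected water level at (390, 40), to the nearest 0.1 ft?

717.4 ft

Differences from OW-A: to OW-B (Δx, Δy, Δh) = (100, -105, -1.44); to OW-C = (105, -20, -0.51).
Determinant of the coordinate differences = 100·(-20) − 105·(-105) = 9025.
∂h/∂x = [(-1.44)·(-20) − (-0.51)·(-105)] / 9025 = -0.002742
∂h/∂y = [100·(-0.51) − 105·(-1.44)] / 9025 = +0.01110
h(390, 40) = 719.49 + (-0.002742)·(290) + (+0.01110)·(-115) = 719.49 -0.795 -1.277 = 717.418 ft.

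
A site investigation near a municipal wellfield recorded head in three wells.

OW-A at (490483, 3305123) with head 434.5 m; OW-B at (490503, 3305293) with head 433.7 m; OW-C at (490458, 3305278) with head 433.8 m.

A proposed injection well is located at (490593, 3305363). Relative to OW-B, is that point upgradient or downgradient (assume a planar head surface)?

downgradient

Differences from OW-A: to OW-B (Δx, Δy, Δh) = (20, 170, -0.8); to OW-C = (-25, 155, -0.7).
Determinant of the coordinate differences = 20·155 − (-25)·170 = 7350.
∂h/∂x = [(-0.8)·155 − (-0.7)·170] / 7350 = -0.0006803
∂h/∂y = [20·(-0.7) − (-25)·(-0.8)] / 7350 = -0.004626
Head at (490593, 3305363) = 434.5 + (-0.0006803)·(110) + (-0.004626)·(240) = 433.31 m.
That is lower than the 433.7 m at OW-B, so the point is downgradient.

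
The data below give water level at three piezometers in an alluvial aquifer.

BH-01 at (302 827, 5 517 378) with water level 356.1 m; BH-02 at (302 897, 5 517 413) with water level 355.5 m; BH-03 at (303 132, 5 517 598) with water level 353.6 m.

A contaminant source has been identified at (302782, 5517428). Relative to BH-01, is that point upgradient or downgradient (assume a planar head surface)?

upgradient

Differences from BH-01: to BH-02 (Δx, Δy, Δh) = (70, 35, -0.6); to BH-03 = (305, 220, -2.5).
Determinant of the coordinate differences = 70·220 − 305·35 = 4725.
∂h/∂x = [(-0.6)·220 − (-2.5)·35] / 4725 = -0.009418
∂h/∂y = [70·(-2.5) − 305·(-0.6)] / 4725 = +0.001693
Head at (302782, 5517428) = 356.1 + (-0.009418)·(-45) + (+0.001693)·(50) = 356.61 m.
That is higher than the 356.1 m at BH-01, so the point is upgradient.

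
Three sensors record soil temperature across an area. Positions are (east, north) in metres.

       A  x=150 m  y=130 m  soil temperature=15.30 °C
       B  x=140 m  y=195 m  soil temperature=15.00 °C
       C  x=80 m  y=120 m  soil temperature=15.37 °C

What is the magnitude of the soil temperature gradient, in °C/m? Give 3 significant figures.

Differences from A: to B (Δx, Δy, Δh) = (-10, 65, -0.30); to C = (-70, -10, +0.07).
Determinant of the coordinate differences = (-10)·(-10) − (-70)·65 = 4650.
∂T/∂x = [(-0.30)·(-10) − (+0.07)·65] / 4650 = -0.0003333
∂T/∂y = [(-10)·(+0.07) − (-70)·(-0.30)] / 4650 = -0.004667
|∇f| = √(-0.0003333² + -0.004667²) = 0.004679 °C/m

0.00468 °C/m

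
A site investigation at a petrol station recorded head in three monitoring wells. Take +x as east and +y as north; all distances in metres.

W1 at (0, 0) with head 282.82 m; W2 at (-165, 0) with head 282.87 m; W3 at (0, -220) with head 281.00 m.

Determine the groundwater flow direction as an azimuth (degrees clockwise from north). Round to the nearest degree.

178°

∂h/∂x = (282.87 − 282.82) / (-165 − 0) = -0.0003030
∂h/∂y = (281.00 − 282.82) / (-220 − 0) = +0.008273
Flow direction (−∇h) has components (+0.0003030 E, -0.008273 N).
Azimuth = atan2(E, N) = atan2(+0.0003030, -0.008273) = 177.9° ≈ 178°.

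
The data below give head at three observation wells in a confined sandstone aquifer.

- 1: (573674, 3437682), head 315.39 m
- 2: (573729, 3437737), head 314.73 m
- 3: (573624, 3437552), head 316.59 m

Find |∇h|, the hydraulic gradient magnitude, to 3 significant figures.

0.00875

Taking 1 as reference: 2−1 = (55, 55, -0.66); 3−1 = (-50, -130, +1.20).
Determinant of the coordinate differences = 55·(-130) − (-50)·55 = -4400.
∂h/∂x = [(-0.66)·(-130) − (+1.20)·55] / -4400 = -0.004500
∂h/∂y = [55·(+1.20) − (-50)·(-0.66)] / -4400 = -0.007500
|∇h| = √(-0.004500² + -0.007500²) = 0.008746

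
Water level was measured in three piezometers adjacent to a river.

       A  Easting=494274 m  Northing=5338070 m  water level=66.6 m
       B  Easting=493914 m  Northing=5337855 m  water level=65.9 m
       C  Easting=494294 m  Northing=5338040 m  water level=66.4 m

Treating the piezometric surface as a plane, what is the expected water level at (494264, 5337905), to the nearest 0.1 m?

Taking A as reference: B−A = (-360, -215, -0.7); C−A = (20, -30, -0.2).
Solve a·Δx + b·Δy = Δh: det = (-360)·(-30) − 20·(-215) = 15100.
∂h/∂x = [(-0.7)·(-30) − (-0.2)·(-215)] / 15100 = -0.001457
∂h/∂y = [(-360)·(-0.2) − 20·(-0.7)] / 15100 = +0.005695
h(494264, 5337905) = 66.6 + (-0.001457)·(-10) + (+0.005695)·(-165) = 66.6 +0.015 -0.940 = 65.675 m.

65.7 m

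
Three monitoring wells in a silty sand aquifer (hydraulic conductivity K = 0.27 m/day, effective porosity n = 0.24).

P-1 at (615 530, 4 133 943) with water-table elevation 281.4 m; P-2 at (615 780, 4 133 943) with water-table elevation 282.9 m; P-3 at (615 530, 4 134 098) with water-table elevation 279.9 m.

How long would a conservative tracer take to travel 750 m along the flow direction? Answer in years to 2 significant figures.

160 years

∂h/∂x = (282.9 − 281.4) / (615780 − 615530) = +0.006000
∂h/∂y = (279.9 − 281.4) / (4134098 − 4133943) = -0.009677
|∇h| = √(0.006000² + -0.009677²) = 0.01139
Seepage velocity v = K·i/n = 0.27 × 0.01139 / 0.24 = 0.01281 m/day.
t = 750 / 0.01281 = 5.855e+04 days = 160 years.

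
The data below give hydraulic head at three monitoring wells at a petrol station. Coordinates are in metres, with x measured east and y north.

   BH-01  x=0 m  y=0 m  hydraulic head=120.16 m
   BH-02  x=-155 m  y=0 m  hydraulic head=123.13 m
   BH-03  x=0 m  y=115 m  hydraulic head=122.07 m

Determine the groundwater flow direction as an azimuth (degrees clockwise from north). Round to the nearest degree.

131°

∂h/∂x = (123.13 − 120.16) / (-155 − 0) = -0.01916
∂h/∂y = (122.07 − 120.16) / (115 − 0) = +0.01661
Flow direction (−∇h) has components (+0.01916 E, -0.01661 N).
Azimuth = atan2(E, N) = atan2(+0.01916, -0.01661) = 130.9° ≈ 131°.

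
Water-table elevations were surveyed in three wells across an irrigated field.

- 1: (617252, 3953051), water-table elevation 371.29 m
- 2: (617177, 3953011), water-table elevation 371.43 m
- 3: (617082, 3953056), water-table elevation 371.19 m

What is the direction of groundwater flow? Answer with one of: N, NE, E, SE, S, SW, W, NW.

Taking 1 as reference: 2−1 = (-75, -40, +0.14); 3−1 = (-170, 5, -0.10).
Solve a·Δx + b·Δy = Δh: det = (-75)·5 − (-170)·(-40) = -7175.
∂h/∂x = [(+0.14)·5 − (-0.10)·(-40)] / -7175 = +0.0004599
∂h/∂y = [(-75)·(-0.10) − (-170)·(+0.14)] / -7175 = -0.004362
Flow = −∇h = (-0.0004599 east, +0.004362 north), which points north.

N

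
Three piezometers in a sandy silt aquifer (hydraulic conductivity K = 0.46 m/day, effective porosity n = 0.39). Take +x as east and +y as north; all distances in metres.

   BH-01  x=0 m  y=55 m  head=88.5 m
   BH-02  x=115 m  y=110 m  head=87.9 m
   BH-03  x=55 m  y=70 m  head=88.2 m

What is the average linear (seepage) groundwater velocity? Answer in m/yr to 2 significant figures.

With h = a·x + b·y + c and BH-01 as origin, the differences give:
  115·a + 55·b = -0.6
  55·a + 15·b = -0.3
Eliminate b (×15 and ×55, subtract): -1300·a = 7.50 → a = ∂h/∂x = -0.005769
Back-substitute: b = ∂h/∂y = +0.001154.
|∇h| = √(-0.005769² + 0.001154²) = 0.005883
Seepage velocity v = K·i/n = 0.46 × 0.005883 / 0.39 = 0.006939 m/day = 2.534 m/yr.

2.5 m/yr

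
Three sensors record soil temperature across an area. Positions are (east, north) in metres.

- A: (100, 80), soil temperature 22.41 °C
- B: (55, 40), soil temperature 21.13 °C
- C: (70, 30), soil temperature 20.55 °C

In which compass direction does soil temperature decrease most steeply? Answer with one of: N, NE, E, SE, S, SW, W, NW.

S

Differences from A: to B (Δx, Δy, Δh) = (-45, -40, -1.28); to C = (-30, -50, -1.86).
Solve a·Δx + b·Δy = ΔT: det = (-45)·(-50) − (-30)·(-40) = 1050.
∂T/∂x = [(-1.28)·(-50) − (-1.86)·(-40)] / 1050 = -0.009905
∂T/∂y = [(-45)·(-1.86) − (-30)·(-1.28)] / 1050 = +0.04314
Steepest decrease is along −∇f = (+0.009905 E, -0.04314 N) → south.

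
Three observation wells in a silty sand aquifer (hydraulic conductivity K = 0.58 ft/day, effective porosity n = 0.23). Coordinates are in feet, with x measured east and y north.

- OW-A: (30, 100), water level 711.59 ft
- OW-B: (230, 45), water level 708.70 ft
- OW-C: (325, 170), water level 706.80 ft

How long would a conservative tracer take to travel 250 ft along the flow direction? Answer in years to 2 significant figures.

17 years

Differences from OW-A: to OW-B (Δx, Δy, Δh) = (200, -55, -2.89); to OW-C = (295, 70, -4.79).
Solve a·Δx + b·Δy = Δh: det = 200·70 − 295·(-55) = 30225.
∂h/∂x = [(-2.89)·70 − (-4.79)·(-55)] / 30225 = -0.01541
∂h/∂y = [200·(-4.79) − 295·(-2.89)] / 30225 = -0.003489
|∇h| = √(-0.01541² + -0.003489²) = 0.0158
Seepage velocity v = K·i/n = 0.58 × 0.0158 / 0.23 = 0.03984 ft/day.
t = 250 / 0.03984 = 6275 days = 17.2 years.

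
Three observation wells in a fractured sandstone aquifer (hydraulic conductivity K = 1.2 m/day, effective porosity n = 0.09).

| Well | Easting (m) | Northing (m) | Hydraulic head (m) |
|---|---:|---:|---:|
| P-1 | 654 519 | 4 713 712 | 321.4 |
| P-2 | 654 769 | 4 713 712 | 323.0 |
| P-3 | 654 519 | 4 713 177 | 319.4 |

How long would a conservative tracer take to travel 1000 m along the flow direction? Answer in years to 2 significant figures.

28 years

∂h/∂x = (323.0 − 321.4) / (654769 − 654519) = +0.006400
∂h/∂y = (319.4 − 321.4) / (4713177 − 4713712) = +0.003738
|∇h| = √(0.006400² + 0.003738²) = 0.007412
Seepage velocity v = K·i/n = 1.2 × 0.007412 / 0.09 = 0.09883 m/day.
t = 1000 / 0.09883 = 1.012e+04 days = 27.7 years.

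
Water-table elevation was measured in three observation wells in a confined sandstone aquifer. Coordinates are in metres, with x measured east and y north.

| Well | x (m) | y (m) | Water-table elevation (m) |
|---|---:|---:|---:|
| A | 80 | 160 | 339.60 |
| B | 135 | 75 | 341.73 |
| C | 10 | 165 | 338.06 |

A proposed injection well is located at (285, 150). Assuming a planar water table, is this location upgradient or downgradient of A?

upgradient

Taking A as reference: B−A = (55, -85, +2.13); C−A = (-70, 5, -1.54).
Solve a·Δx + b·Δy = Δh: det = 55·5 − (-70)·(-85) = -5675.
∂h/∂x = [(+2.13)·5 − (-1.54)·(-85)] / -5675 = +0.02119
∂h/∂y = [55·(-1.54) − (-70)·(+2.13)] / -5675 = -0.01135
Head at (285, 150) = 339.60 + (+0.02119)·(205) + (-0.01135)·(-10) = 344.06 m.
That is higher than the 339.60 m at A, so the point is upgradient.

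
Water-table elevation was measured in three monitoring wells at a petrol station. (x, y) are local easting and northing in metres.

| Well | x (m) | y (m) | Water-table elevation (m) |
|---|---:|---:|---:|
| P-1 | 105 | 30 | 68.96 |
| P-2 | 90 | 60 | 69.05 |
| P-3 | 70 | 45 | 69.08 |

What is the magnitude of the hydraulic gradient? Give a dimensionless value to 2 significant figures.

Differences from P-1: to P-2 (Δx, Δy, Δh) = (-15, 30, +0.09); to P-3 = (-35, 15, +0.12).
Determinant of the coordinate differences = (-15)·15 − (-35)·30 = 825.
∂h/∂x = [(+0.09)·15 − (+0.12)·30] / 825 = -0.002727
∂h/∂y = [(-15)·(+0.12) − (-35)·(+0.09)] / 825 = +0.001636
|∇h| = √(-0.002727² + 0.001636²) = 0.00318

0.0032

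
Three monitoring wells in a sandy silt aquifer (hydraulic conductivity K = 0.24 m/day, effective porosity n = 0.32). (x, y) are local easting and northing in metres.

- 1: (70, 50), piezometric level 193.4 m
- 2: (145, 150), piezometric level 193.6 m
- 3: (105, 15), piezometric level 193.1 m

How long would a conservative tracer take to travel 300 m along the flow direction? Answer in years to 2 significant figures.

Three-point gradient (reference 1): Δ to 2 = (75, 100, +0.2), Δ to 3 = (35, -35, -0.3).
∂h/∂x = -0.003755, ∂h/∂y = +0.004816 (det = -6125).
|∇h| = √(-0.003755² + 0.004816²) = 0.006107
Seepage velocity v = K·i/n = 0.24 × 0.006107 / 0.32 = 0.00458 m/day.
t = 300 / 0.00458 = 6.55e+04 days = 179 years.

180 years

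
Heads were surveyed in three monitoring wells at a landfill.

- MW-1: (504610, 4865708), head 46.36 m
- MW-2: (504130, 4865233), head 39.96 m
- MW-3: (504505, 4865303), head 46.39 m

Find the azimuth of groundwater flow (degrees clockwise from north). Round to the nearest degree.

Differences from MW-1: to MW-2 (Δx, Δy, Δh) = (-480, -475, -6.40); to MW-3 = (-105, -405, +0.03).
Determinant of the coordinate differences = (-480)·(-405) − (-105)·(-475) = 144525.
∂h/∂x = [(-6.40)·(-405) − (+0.03)·(-475)] / 144525 = +0.01803
∂h/∂y = [(-480)·(+0.03) − (-105)·(-6.40)] / 144525 = -0.004749
Flow direction (−∇h) has components (-0.01803 E, +0.004749 N).
Azimuth = atan2(E, N) = atan2(-0.01803, +0.004749) = 284.8° ≈ 285°.

285°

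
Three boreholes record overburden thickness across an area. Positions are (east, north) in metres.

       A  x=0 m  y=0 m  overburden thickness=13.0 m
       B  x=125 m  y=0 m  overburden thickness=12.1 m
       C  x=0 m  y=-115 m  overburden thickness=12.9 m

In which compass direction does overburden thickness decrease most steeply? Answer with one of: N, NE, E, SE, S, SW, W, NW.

∂d/∂x = (12.1 − 13.0) / (125 − 0) = -0.007200
∂d/∂y = (12.9 − 13.0) / (-115 − 0) = +0.0008696
Steepest decrease is along −∇f = (+0.007200 E, -0.0008696 N) → east.

E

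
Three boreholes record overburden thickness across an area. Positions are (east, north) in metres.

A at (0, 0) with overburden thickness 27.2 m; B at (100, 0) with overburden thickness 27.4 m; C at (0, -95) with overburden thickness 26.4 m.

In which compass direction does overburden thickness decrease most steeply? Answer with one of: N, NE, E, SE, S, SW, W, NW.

S

∂d/∂x = (27.4 − 27.2) / (100 − 0) = +0.002000
∂d/∂y = (26.4 − 27.2) / (-95 − 0) = +0.008421
Steepest decrease is along −∇f = (-0.002000 E, -0.008421 N) → south.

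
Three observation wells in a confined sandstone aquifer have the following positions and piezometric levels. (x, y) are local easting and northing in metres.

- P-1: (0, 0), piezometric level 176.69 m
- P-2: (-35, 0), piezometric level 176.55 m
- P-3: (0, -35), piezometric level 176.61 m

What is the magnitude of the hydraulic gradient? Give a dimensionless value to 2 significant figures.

∂h/∂x = (176.55 − 176.69) / (-35 − 0) = +0.004000
∂h/∂y = (176.61 − 176.69) / (-35 − 0) = +0.002286
|∇h| = √(0.004000² + 0.002286²) = 0.004607

0.0046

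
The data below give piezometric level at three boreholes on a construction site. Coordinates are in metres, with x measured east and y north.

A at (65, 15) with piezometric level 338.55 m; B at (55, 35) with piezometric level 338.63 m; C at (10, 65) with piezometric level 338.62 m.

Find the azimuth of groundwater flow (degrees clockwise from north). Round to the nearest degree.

Taking A as reference: B−A = (-10, 20, +0.08); C−A = (-55, 50, +0.07).
Solve a·Δx + b·Δy = Δh: det = (-10)·50 − (-55)·20 = 600.
∂h/∂x = [(+0.08)·50 − (+0.07)·20] / 600 = +0.004333
∂h/∂y = [(-10)·(+0.07) − (-55)·(+0.08)] / 600 = +0.006167
Flow direction (−∇h) has components (-0.004333 E, -0.006167 N).
Azimuth = atan2(E, N) = atan2(-0.004333, -0.006167) = 215.1° ≈ 215°.

215°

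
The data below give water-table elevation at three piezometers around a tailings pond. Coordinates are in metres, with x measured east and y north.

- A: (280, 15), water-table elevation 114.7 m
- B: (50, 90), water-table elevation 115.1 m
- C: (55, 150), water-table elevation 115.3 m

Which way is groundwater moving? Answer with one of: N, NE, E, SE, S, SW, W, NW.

S

With h = a·x + b·y + c and A as origin, the differences give:
  (-230)·a + 75·b = +0.4
  (-225)·a + 135·b = +0.6
Eliminate b (×135 and ×75, subtract): -14175·a = 9.00 → a = ∂h/∂x = -0.0006349
Back-substitute: b = ∂h/∂y = +0.003386.
Flow = −∇h = (+0.0006349 east, -0.003386 north), which points south.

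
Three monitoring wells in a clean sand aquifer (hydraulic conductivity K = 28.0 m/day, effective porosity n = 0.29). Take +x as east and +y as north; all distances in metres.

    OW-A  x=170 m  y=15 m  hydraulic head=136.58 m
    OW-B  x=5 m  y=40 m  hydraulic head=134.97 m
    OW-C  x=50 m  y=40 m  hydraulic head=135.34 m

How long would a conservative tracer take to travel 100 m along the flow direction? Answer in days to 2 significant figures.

Three-point gradient (reference OW-A): Δ to OW-B = (-165, 25, -1.61), Δ to OW-C = (-120, 25, -1.24).
∂h/∂x = +0.008222, ∂h/∂y = -0.01013 (det = -1125).
|∇h| = √(0.008222² + -0.01013²) = 0.01305
Seepage velocity v = K·i/n = 28.0 × 0.01305 / 0.29 = 1.26 m/day.
t = 100 / 1.26 = 79.37 days.

79 days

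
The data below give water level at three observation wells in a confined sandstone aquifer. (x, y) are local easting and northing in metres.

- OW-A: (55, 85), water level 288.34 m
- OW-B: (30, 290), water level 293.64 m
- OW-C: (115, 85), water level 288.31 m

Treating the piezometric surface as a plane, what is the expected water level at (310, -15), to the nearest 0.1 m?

285.6 m

Differences from OW-A: to OW-B (Δx, Δy, Δh) = (-25, 205, +5.30); to OW-C = (60, 0, -0.03).
Determinant of the coordinate differences = (-25)·0 − 60·205 = -12300.
∂h/∂x = [(+5.30)·0 − (-0.03)·205] / -12300 = -0.0005000
∂h/∂y = [(-25)·(-0.03) − 60·(+5.30)] / -12300 = +0.02579
h(310, -15) = 288.34 + (-0.0005000)·(255) + (+0.02579)·(-100) = 288.34 -0.127 -2.579 = 285.633 m.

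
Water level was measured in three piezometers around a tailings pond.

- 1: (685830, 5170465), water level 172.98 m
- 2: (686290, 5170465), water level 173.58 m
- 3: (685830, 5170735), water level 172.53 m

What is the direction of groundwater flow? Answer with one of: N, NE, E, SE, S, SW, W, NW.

NW

∂h/∂x = (173.58 − 172.98) / (686290 − 685830) = +0.001304
∂h/∂y = (172.53 − 172.98) / (5170735 − 5170465) = -0.001667
Flow = −∇h = (-0.001304 east, +0.001667 north), which points northwest.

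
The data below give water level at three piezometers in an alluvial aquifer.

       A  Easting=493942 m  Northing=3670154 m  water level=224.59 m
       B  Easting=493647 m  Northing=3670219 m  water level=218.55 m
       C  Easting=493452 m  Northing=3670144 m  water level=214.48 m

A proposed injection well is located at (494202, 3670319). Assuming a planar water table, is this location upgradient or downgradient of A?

upgradient

Taking A as reference: B−A = (-295, 65, -6.04); C−A = (-490, -10, -10.11).
Determinant of the coordinate differences = (-295)·(-10) − (-490)·65 = 34800.
∂h/∂x = [(-6.04)·(-10) − (-10.11)·65] / 34800 = +0.02062
∂h/∂y = [(-295)·(-10.11) − (-490)·(-6.04)] / 34800 = +0.0006566
Head at (494202, 3670319) = 224.59 + (+0.02062)·(260) + (+0.0006566)·(165) = 230.06 m.
That is higher than the 224.59 m at A, so the point is upgradient.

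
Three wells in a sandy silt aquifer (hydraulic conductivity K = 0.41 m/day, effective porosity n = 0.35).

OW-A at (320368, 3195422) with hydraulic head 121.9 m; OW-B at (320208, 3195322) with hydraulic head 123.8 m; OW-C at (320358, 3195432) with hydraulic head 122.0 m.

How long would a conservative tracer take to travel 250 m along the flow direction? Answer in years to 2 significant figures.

Differences from OW-A: to OW-B (Δx, Δy, Δh) = (-160, -100, +1.9); to OW-C = (-10, 10, +0.1).
Solve a·Δx + b·Δy = Δh: det = (-160)·10 − (-10)·(-100) = -2600.
∂h/∂x = [(+1.9)·10 − (+0.1)·(-100)] / -2600 = -0.01115
∂h/∂y = [(-160)·(+0.1) − (-10)·(+1.9)] / -2600 = -0.001154
|∇h| = √(-0.01115² + -0.001154²) = 0.01121
Seepage velocity v = K·i/n = 0.41 × 0.01121 / 0.35 = 0.01313 m/day.
t = 250 / 0.01313 = 1.904e+04 days = 52.1 years.

52 years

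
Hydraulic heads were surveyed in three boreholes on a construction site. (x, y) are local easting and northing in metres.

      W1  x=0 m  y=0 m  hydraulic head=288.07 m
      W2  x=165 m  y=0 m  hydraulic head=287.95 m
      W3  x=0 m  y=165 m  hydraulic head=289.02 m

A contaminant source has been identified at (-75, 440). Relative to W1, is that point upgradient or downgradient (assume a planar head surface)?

∂h/∂x = (287.95 − 288.07) / (165 − 0) = -0.0007273
∂h/∂y = (289.02 − 288.07) / (165 − 0) = +0.005758
Head at (-75, 440) = 288.07 + (-0.0007273)·(-75) + (+0.005758)·(440) = 290.66 m.
That is higher than the 288.07 m at W1, so the point is upgradient.

upgradient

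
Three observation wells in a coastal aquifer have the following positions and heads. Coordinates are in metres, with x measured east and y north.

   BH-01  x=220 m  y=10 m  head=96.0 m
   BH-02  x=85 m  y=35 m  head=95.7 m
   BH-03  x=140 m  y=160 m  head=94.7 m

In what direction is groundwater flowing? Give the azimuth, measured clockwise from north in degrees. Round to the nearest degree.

355°

Differences from BH-01: to BH-02 (Δx, Δy, Δh) = (-135, 25, -0.3); to BH-03 = (-80, 150, -1.3).
Solve a·Δx + b·Δy = Δh: det = (-135)·150 − (-80)·25 = -18250.
∂h/∂x = [(-0.3)·150 − (-1.3)·25] / -18250 = +0.0006849
∂h/∂y = [(-135)·(-1.3) − (-80)·(-0.3)] / -18250 = -0.008301
Flow direction (−∇h) has components (-0.0006849 E, +0.008301 N).
Azimuth = atan2(E, N) = atan2(-0.0006849, +0.008301) = 355.3° ≈ 355°.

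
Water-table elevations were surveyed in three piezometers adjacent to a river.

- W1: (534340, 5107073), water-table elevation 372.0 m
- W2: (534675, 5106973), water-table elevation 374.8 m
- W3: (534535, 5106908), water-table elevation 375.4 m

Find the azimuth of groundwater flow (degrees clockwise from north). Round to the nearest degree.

With h = a·x + b·y + c and W1 as origin, the differences give:
  335·a + (-100)·b = +2.8
  195·a + (-165)·b = +3.4
Eliminate b (×(-165) and ×(-100), subtract): -35775·a = -122.00 → a = ∂h/∂x = +0.003410
Back-substitute: b = ∂h/∂y = -0.01658.
Flow direction (−∇h) has components (-0.003410 E, +0.01658 N).
Azimuth = atan2(E, N) = atan2(-0.003410, +0.01658) = 348.4° ≈ 348°.

348°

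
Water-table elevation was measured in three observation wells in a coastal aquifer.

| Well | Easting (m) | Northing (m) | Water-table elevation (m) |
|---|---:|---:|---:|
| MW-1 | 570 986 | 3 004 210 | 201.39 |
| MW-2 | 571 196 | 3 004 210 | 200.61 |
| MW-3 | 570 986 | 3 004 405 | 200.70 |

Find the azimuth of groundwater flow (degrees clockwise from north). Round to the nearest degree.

∂h/∂x = (200.61 − 201.39) / (571196 − 570986) = -0.003714
∂h/∂y = (200.70 − 201.39) / (3004405 − 3004210) = -0.003538
Flow direction (−∇h) has components (+0.003714 E, +0.003538 N).
Azimuth = atan2(E, N) = atan2(+0.003714, +0.003538) = 46.4° ≈ 046°.

046°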